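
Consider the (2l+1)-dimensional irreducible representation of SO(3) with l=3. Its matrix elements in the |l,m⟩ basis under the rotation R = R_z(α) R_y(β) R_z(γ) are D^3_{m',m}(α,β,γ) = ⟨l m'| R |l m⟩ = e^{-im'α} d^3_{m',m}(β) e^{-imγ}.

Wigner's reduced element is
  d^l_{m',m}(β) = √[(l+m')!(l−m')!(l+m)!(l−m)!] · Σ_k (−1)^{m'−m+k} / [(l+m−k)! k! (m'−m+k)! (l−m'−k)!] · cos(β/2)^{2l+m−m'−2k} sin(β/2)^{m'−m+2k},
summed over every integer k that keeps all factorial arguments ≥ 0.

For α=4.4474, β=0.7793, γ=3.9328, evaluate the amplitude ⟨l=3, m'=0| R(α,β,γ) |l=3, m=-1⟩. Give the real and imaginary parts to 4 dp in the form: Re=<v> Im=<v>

D^3_{0,-1}(4.4474,0.7793,3.9328) = e^{-i·0·4.4474}·d^3_{0,-1}(0.7793)·e^{-i·-1·3.9328}. Compute d first:
c=cos(0.7793/2)=0.925042, s=sin(0.7793/2)=0.379865; N=√[6·6·2·24]=41.569219
Admissible k: 0..2 (factorial args all ≥0)
  k=0: (−1)^1·41.5692/(12)·0.9250^5·0.3799^1 = -0.891306
  k=1: (−1)^2·41.5692/(4)·0.9250^3·0.3799^3 = +0.450903
  k=2: (−1)^3·41.5692/(12)·0.9250^1·0.3799^5 = -0.025345
d^3_{0,-1}(0.7793) = -0.891306 +0.450903 -0.025345 = -0.465749
D = (+1.000000+0.000000i)·(-0.465749)·(-0.702987-0.711203i) = +0.327415+0.331242i

Re=0.3274 Im=0.3312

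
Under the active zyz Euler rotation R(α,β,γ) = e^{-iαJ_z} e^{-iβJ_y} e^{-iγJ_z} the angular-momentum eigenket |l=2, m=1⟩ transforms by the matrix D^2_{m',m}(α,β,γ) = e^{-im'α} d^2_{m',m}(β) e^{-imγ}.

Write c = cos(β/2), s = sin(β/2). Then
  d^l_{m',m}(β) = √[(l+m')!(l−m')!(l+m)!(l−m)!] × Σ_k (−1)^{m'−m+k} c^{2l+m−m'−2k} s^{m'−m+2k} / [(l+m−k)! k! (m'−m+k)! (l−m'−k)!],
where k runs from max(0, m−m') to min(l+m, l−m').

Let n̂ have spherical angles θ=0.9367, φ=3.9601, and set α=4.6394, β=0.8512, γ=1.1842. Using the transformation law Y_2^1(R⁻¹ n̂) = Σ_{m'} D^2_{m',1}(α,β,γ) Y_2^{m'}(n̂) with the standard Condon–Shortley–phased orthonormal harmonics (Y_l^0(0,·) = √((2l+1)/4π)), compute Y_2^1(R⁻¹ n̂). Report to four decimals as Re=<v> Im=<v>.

Re=0.3203 Im=0.1070

Need the full column D^2_{m',1} for m'=−2..2 at α=4.6394, β=0.8512, γ=1.1842.
cos(β/2)=0.910791, sin(β/2)=0.412867
d^2_{-2,1}: single k=3 term ⇒ +0.128198;  D = -0.030550+0.124504i
d^2_{-1,1}: k∈[2..3] ⇒ +0.424209 -0.029056 = +0.395153;  D = -0.375880-0.121901i
d^2_{0,1}: k∈[1..2] ⇒ +0.764087 -0.157010 = +0.607077;  D = +0.228891-0.562273i
d^2_{1,1}: k∈[0..1] ⇒ +0.688138 -0.424209 = +0.263929;  D = +0.236542+0.117072i
d^2_{2,1}: single k=0 term ⇒ -0.623874;  D = +0.316774-0.537469i
Y_2^{m'}(θ=0.9367,φ=3.9601) and Σ D·Y over m':
  (-0.0305+0.1245i)·(-0.0166-0.2501i)  (-0.3759-0.1219i)·(-0.2520+0.2692i)  (+0.2289-0.5623i)·(+0.0167+0.0000i)  (+0.2365+0.1171i)·(+0.2520+0.2692i)  (+0.3168-0.5375i)·(-0.0166+0.2501i)
Y_2^1(R⁻¹ n̂) = +0.320268+0.107033i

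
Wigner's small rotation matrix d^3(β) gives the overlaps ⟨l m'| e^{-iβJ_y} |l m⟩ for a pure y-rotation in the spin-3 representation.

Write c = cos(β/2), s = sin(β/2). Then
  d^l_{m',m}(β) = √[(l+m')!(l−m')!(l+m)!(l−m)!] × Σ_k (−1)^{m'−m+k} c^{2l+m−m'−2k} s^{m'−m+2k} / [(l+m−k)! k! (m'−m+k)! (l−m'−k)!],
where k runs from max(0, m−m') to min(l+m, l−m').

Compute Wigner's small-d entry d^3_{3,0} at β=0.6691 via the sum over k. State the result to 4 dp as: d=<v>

d^3_{3,0}(β=0.6691) via Wigner's sum:
Half-angle: c=0.944558, s=0.328344. N=√(720·1·6·6)=160.996894
Admissible k: 0..0 (factorial args all ≥0)
  k=0: (−1)^3·160.9969/(36)·0.9446^3·0.3283^3 = -0.133410
d^3_{3,0}(0.6691) = -0.133410

d=-0.1334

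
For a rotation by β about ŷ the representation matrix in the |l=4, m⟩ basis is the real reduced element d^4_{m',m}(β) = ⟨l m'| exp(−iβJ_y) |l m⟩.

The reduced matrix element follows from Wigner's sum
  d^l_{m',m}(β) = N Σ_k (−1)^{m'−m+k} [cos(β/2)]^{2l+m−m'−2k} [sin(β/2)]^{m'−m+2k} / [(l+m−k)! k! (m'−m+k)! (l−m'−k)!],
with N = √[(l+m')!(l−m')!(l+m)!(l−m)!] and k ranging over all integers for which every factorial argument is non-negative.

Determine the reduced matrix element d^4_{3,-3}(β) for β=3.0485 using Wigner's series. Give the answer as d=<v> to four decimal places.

d=-0.9763

d^4_{3,-3}(β=3.0485) via Wigner's sum:
With c≡cos(β/2)=0.046530 and s≡sin(β/2)=0.998917, N=[5040·1·1·5040]^{1/2}=5040.000000
The bounds max(0,m−m')=0 and min(l+m,l−m')=1 give 2 terms
  k=0: (−1)^6·5040.0000/(720)·0.0465^2·0.9989^6 = +0.015057
  k=1: (−1)^7·5040.0000/(5040)·0.0465^0·0.9989^8 = -0.991368
d^4_{3,-3}(3.0485) = +0.015057 -0.991368 = -0.976311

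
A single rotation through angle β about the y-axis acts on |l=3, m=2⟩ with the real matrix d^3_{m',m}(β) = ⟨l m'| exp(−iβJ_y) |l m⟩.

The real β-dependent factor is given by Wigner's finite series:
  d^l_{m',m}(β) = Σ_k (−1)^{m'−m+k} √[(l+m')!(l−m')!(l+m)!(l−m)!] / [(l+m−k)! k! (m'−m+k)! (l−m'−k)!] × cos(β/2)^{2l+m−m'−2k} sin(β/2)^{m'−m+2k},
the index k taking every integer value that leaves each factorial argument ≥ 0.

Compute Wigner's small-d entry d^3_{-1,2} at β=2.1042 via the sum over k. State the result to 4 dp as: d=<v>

d=-0.2698

d^3_{-1,2}(β=2.1042) via Wigner's sum:
Half-angle: c=0.495748, s=0.868466. N=√(2·24·120·1)=75.894664
k∈{3,4} keeps every argument non-negative
  k=3: (−1)^0·75.8947/(12)·0.4957^3·0.8685^3 = +0.504746
  k=4: (−1)^1·75.8947/(24)·0.4957^1·0.8685^5 = -0.774508
d^3_{-1,2}(2.1042) = +0.504746 -0.774508 = -0.269762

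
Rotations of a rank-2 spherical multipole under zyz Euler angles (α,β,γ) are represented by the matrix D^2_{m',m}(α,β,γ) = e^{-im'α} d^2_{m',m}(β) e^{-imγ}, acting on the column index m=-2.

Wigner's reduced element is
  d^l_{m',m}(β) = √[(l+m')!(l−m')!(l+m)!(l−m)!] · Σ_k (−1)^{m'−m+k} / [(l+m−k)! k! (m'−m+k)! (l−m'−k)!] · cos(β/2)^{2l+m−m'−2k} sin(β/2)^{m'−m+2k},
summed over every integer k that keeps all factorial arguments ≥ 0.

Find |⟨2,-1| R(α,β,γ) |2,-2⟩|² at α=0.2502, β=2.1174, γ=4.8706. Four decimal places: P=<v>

P=0.0421

First d^2_{-1,-2}(β=2.1174), then the phase factors e^{-i(-1)α} and e^{-i(-2)γ}:
c=cos(2.1174/2)=0.490006, s=sin(2.1174/2)=0.871719; N=√[1·6·1·24]=12.000000
The bounds max(0,m−m')=0 and min(l+m,l−m')=0 give 1 term
  k=0: (−1)^1·12.0000/(6)·0.4900^3·0.8717^1 = -0.205121
d^2_{-1,-2}(2.1174) = -0.205121
|D^2_{-1,-2}|² = |d^2_{-1,-2}(β)|² = (-0.205121)² = 0.042075 (the z-rotation phases have unit modulus)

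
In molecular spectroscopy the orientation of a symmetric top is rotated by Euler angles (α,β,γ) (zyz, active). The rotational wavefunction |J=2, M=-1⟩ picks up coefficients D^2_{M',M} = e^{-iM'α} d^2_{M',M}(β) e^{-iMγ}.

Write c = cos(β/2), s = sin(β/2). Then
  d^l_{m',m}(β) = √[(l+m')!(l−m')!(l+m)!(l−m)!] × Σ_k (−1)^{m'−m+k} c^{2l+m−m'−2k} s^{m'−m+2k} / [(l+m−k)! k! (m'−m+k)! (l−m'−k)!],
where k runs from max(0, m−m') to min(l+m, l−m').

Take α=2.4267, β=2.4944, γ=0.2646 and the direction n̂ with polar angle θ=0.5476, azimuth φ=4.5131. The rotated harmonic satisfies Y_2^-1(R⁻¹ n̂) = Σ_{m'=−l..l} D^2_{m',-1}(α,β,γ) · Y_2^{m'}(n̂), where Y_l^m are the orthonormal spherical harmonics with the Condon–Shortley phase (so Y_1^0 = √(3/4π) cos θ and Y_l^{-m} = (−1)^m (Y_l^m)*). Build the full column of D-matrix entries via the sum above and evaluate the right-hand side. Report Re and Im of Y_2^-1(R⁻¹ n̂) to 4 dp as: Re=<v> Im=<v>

Need the full column D^2_{m',-1} for m'=−2..2 at α=2.4267, β=2.4944, γ=0.2646.
cos(β/2)=0.317978, sin(β/2)=0.948098
d^2_{-2,-1}: single k=1 term ⇒ +0.060964;  D = +0.024055-0.056018i
d^2_{-1,-1}: k∈[0..1] ⇒ +0.010223 -0.272661 = -0.262437;  D = +0.236278-0.114220i
d^2_{0,-1}: k∈[0..1] ⇒ -0.074666 +0.663793 = +0.589127;  D = +0.568624+0.154070i
d^2_{1,-1}: k∈[0..1] ⇒ +0.272661 -0.808003 = -0.535342;  D = +0.298423+0.444449i
d^2_{2,-1}: single k=0 term ⇒ -0.541985;  D = +0.066813-0.537851i
Y_2^{m'}(θ=0.5476,φ=4.5131) and Σ D·Y over m':
  (+0.0241-0.0560i)·(-0.0965-0.0406i)  (+0.2363-0.1142i)·(-0.0680+0.3366i)  (+0.5686+0.1541i)·(+0.3743+0.0000i)  (+0.2984+0.4444i)·(+0.0680+0.3366i)  (+0.0668-0.5379i)·(-0.0965+0.0406i)
Y_2^-1(R⁻¹ n̂) = +0.116719+0.334680i

Re=0.1167 Im=0.3347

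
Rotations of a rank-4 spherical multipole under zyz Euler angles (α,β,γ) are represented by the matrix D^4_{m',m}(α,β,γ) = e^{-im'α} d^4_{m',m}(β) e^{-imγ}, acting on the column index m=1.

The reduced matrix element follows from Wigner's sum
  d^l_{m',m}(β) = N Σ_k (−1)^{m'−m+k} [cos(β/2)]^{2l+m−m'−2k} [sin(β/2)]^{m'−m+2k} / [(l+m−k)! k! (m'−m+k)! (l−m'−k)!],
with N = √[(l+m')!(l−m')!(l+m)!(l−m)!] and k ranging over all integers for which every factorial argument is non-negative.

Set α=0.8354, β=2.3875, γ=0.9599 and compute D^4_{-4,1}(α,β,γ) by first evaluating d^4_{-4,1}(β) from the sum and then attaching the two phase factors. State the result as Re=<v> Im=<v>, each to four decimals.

Re=-0.1881 Im=0.1787

First d^4_{-4,1}(β=2.3875), then the phase factors e^{-i(-4)α} and e^{-i(1)γ}:
With c≡cos(β/2)=0.368176 and s≡sin(β/2)=0.929756, N=[1·40320·120·6]^{1/2}=5387.986637
k∈{5} keeps every argument non-negative
  k=5: (−1)^0·5387.9866/(720)·0.3682^3·0.9298^5 = +0.259481
d^4_{-4,1}(2.3875) = +0.259481
Phases: e^{-i·(-4)·0.8354}=-0.980065-0.198677i, e^{-i·(1)·0.9599}=+0.573602-0.819134i ⇒ D=-0.188100+0.178742i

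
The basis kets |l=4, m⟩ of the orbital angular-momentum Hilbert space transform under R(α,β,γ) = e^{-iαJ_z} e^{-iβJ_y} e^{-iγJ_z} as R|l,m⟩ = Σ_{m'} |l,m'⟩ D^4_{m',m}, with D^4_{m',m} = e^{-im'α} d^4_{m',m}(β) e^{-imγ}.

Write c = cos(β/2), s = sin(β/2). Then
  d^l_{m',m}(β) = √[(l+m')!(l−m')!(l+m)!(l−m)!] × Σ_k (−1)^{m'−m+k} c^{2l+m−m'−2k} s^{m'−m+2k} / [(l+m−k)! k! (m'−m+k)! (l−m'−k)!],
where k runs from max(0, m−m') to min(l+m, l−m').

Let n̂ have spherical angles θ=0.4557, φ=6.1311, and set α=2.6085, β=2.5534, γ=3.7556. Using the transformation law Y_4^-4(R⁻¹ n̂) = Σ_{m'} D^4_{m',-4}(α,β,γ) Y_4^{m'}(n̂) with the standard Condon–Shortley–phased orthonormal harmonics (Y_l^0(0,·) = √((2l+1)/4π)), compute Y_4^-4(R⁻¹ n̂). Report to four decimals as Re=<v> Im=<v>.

Re=0.0009 Im=-0.0008

Need the full column D^4_{m',-4} for m'=−4..4 at α=2.6085, β=2.5534, γ=3.7556.
cos(β/2)=0.289875, sin(β/2)=0.957064
d^4_{-4,-4}: single k=0 term ⇒ +0.000050;  D = +0.000047+0.000016i
d^4_{-3,-4}: single k=0 term ⇒ -0.000466;  D = +0.000305+0.000352i
d^4_{-2,-4}: single k=0 term ⇒ +0.002876;  D = +0.000518+0.002829i
d^4_{-1,-4}: single k=0 term ⇒ -0.013427;  D = -0.004631+0.012603i
d^4_{0,-4}: single k=0 term ⇒ +0.049563;  D = -0.038365+0.031379i
d^4_{1,-4}: single k=0 term ⇒ -0.146363;  D = -0.144665+0.022230i
d^4_{2,-4}: single k=0 term ⇒ +0.341702;  D = -0.317248-0.126942i
d^4_{3,-4}: single k=0 term ⇒ -0.603037;  D = -0.368341-0.477472i
d^4_{4,-4}: single k=0 term ⇒ +0.703930;  D = -0.087056-0.698526i
Y_4^{m'}(θ=0.4557,φ=6.1311) and Σ D·Y over m':
  (+0.0000+0.0000i)·(+0.0136+0.0095i)  (+0.0003+0.0004i)·(+0.0860+0.0422i)  (+0.0005+0.0028i)·(+0.2871+0.0901i)  (-0.0046+0.0126i)·(+0.4886+0.0749i)  (-0.0384+0.0314i)·(+0.1656+0.0000i)  (-0.1447+0.0222i)·(-0.4886+0.0749i)  (-0.3172-0.1269i)·(+0.2871-0.0901i)  (-0.3683-0.4775i)·(-0.0860+0.0422i)  (-0.0871-0.6985i)·(+0.0136-0.0095i)
Y_4^-4(R⁻¹ n̂) = +0.000870-0.000812i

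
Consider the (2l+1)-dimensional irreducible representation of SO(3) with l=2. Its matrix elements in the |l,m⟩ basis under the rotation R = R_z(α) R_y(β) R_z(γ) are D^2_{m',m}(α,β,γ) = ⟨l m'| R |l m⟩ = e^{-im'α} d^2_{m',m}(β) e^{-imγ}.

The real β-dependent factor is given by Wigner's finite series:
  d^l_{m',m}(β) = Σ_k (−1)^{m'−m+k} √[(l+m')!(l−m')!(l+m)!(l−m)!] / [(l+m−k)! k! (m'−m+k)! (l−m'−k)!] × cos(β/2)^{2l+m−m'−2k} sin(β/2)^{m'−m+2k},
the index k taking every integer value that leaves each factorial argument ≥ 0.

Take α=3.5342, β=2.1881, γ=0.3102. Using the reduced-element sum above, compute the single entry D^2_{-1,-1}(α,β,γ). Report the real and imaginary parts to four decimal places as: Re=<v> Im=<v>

Re=0.3467 Im=0.2937

Split into d^2_{-1,-1}(β=2.1881) × two z-phases.
Half-angle: c=0.458891, s=0.888493. N=√(1·6·1·6)=6.000000
Admissible k: 0..1 (factorial args all ≥0)
  k=0: (−1)^0·6.0000/(6)·0.4589^4·0.8885^0 = +0.044344
  k=1: (−1)^1·6.0000/(2)·0.4589^2·0.8885^2 = -0.498709
d^2_{-1,-1}(2.1881) = +0.044344 -0.498709 = -0.454365
Attach z-rotation phases: D = e^{-i(-1)(3.5342)}·(-0.454365)·e^{-i(-1)(0.3102)} = +0.346695+0.293685i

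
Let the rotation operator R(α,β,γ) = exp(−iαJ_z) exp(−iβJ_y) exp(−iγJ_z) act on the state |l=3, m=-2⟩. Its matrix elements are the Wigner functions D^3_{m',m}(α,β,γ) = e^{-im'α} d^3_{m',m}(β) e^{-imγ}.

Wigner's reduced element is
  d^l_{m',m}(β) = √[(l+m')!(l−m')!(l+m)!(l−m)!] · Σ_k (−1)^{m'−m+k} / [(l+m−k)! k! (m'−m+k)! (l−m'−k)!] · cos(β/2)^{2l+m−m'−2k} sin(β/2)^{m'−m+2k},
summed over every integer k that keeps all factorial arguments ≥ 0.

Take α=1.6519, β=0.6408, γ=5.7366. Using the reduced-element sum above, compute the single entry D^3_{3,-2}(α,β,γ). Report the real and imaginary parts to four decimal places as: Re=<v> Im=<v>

Re=-0.0070 Im=-0.0017

Split into d^3_{3,-2}(β=0.6408) × two z-phases.
c=cos(0.6408/2)=0.949110, s=sin(0.6408/2)=0.314946; N=√[720·1·1·120]=293.938769
The bounds max(0,m−m')=0 and min(l+m,l−m')=0 give 1 term
  k=0: (−1)^5·293.9388/(120)·0.9491^1·0.3149^5 = -0.007204
d^3_{3,-2}(0.6408) = -0.007204
Phases: e^{-i·(3)·1.6519}=+0.240917+0.970546i, e^{-i·(-2)·5.7366}=+0.459672-0.888089i ⇒ D=-0.007007-0.001673i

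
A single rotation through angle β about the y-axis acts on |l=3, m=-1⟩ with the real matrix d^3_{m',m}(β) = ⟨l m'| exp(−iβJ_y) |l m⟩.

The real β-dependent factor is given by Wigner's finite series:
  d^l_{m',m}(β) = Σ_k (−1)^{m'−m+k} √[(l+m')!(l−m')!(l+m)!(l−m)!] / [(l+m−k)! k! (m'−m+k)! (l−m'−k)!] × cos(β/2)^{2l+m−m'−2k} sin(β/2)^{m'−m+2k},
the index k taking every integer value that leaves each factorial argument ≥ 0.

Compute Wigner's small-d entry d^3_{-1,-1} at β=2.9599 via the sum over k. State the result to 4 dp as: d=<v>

d^3_{-1,-1}(β=2.9599) via Wigner's sum:
c=cos(2.9599/2)=0.090721, s=sin(2.9599/2)=0.995876; N=√[2·24·2·24]=48.000000
Admissible k: 0..2 (factorial args all ≥0)
  k=0: (−1)^0·48.0000/(48)·0.0907^6·0.9959^0 = +0.000001
  k=1: (−1)^1·48.0000/(6)·0.0907^4·0.9959^2 = -0.000537
  k=2: (−1)^2·48.0000/(8)·0.0907^2·0.9959^4 = +0.048573
d^3_{-1,-1}(2.9599) = +0.000001 -0.000537 +0.048573 = +0.048036

d=0.0480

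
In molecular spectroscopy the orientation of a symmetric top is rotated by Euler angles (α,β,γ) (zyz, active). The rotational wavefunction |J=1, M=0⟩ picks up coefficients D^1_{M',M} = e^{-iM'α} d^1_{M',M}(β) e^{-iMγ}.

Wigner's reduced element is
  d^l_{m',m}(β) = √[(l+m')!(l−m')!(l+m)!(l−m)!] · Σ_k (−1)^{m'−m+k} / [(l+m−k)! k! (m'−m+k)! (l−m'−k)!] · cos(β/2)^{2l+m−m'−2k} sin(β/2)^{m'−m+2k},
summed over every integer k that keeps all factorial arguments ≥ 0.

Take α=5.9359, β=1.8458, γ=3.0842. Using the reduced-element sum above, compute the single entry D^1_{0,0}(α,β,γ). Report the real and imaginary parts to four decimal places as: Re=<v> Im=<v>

Split into d^1_{0,0}(β=1.8458) × two z-phases.
With c≡cos(β/2)=0.603510 and s≡sin(β/2)=0.797355, N=[1·1·1·1]^{1/2}=1.000000
Admissible k: 0..1 (factorial args all ≥0)
  k=0: (−1)^0·1.0000/(1)·0.6035^2·0.7974^0 = +0.364225
  k=1: (−1)^1·1.0000/(1)·0.6035^0·0.7974^2 = -0.635775
d^1_{0,0}(1.8458) = +0.364225 -0.635775 = -0.271550
Attach z-rotation phases: D = e^{-i(0)(5.9359)}·(-0.271550)·e^{-i(0)(3.0842)} = -0.271550+0.000000i

Re=-0.2716 Im=0.0000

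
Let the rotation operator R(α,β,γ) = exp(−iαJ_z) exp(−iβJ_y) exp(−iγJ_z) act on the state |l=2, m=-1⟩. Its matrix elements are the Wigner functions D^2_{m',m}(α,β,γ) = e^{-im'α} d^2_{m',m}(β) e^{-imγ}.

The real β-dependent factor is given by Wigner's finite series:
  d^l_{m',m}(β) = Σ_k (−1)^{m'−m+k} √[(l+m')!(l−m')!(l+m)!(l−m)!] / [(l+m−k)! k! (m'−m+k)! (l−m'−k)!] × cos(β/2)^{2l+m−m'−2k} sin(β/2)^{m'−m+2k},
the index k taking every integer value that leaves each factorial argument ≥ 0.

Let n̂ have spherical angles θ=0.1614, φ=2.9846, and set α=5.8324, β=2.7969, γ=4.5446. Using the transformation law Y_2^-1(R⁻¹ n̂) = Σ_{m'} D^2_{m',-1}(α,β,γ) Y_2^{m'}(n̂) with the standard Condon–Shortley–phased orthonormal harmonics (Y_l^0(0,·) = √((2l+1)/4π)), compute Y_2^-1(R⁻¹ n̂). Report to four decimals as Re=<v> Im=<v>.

Re=-0.0587 Im=-0.1351

Need the full column D^2_{m',-1} for m'=−2..2 at α=5.8324, β=2.7969, γ=4.5446.
cos(β/2)=0.171494, sin(β/2)=0.985185
d^2_{-2,-1}: single k=1 term ⇒ +0.009938;  D = -0.008715-0.004777i
d^2_{-1,-1}: k∈[0..1] ⇒ +0.000865 -0.085636 = -0.084771;  D = +0.049157+0.069064i
d^2_{0,-1}: k∈[0..1] ⇒ -0.012171 +0.401679 = +0.389507;  D = -0.065049-0.384037i
d^2_{1,-1}: k∈[0..1] ⇒ +0.085636 -0.942044 = -0.856408;  D = -0.239138+0.822343i
d^2_{2,-1}: single k=0 term ⇒ -0.327969;  D = -0.219636+0.243566i
Y_2^{m'}(θ=0.1614,φ=2.9846) and Σ D·Y over m':
  (-0.0087-0.0048i)·(+0.0095+0.0031i)  (+0.0492+0.0691i)·(-0.1210-0.0192i)  (-0.0650-0.3840i)·(+0.6063+0.0000i)  (-0.2391+0.8223i)·(+0.1210-0.0192i)  (-0.2196+0.2436i)·(+0.0095-0.0031i)
Y_2^-1(R⁻¹ n̂) = -0.058658-0.135137i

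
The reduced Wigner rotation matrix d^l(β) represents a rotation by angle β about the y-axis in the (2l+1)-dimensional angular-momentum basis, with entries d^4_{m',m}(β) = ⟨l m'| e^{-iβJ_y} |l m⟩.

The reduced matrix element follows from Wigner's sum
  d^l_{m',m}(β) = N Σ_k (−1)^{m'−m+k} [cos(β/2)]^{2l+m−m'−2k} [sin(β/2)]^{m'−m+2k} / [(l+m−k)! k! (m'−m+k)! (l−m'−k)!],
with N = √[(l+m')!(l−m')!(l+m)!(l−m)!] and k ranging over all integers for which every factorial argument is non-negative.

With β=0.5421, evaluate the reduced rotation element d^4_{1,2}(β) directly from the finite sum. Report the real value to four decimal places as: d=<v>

d^4_{1,2}(β=0.5421) via Wigner's sum:
With c≡cos(β/2)=0.963490 and s≡sin(β/2)=0.267743, N=[120·6·720·2]^{1/2}=1018.233765
k∈{1,2,3} keeps every argument non-negative
  k=1: (−1)^0·1018.2338/(240)·0.9635^7·0.2677^1 = +0.875561
  k=2: (−1)^1·1018.2338/(48)·0.9635^5·0.2677^3 = -0.338064
  k=3: (−1)^2·1018.2338/(72)·0.9635^3·0.2677^5 = +0.017404
d^4_{1,2}(0.5421) = +0.875561 -0.338064 +0.017404 = +0.554901

d=0.5549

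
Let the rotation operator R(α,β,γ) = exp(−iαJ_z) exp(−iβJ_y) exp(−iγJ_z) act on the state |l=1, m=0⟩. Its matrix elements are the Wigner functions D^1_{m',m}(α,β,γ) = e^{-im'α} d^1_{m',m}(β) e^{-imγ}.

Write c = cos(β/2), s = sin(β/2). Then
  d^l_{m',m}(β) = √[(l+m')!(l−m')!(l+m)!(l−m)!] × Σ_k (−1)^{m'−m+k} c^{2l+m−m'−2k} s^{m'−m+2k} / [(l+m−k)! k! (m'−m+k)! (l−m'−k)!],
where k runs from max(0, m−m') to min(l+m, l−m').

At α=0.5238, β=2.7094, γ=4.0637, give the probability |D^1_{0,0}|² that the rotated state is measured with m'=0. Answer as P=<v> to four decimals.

P=0.8246

Split into d^1_{0,0}(β=2.7094) × two z-phases.
Half-angle: c=0.214418, s=0.976742. N=√(1·1·1·1)=1.000000
Admissible k: 0..1 (factorial args all ≥0)
  k=0: (−1)^0·1.0000/(1)·0.2144^2·0.9767^0 = +0.045975
  k=1: (−1)^1·1.0000/(1)·0.2144^0·0.9767^2 = -0.954025
d^1_{0,0}(2.7094) = +0.045975 -0.954025 = -0.908050
|D^1_{0,0}|² = |d^1_{0,0}(β)|² = (-0.908050)² = 0.824554 (the z-rotation phases have unit modulus)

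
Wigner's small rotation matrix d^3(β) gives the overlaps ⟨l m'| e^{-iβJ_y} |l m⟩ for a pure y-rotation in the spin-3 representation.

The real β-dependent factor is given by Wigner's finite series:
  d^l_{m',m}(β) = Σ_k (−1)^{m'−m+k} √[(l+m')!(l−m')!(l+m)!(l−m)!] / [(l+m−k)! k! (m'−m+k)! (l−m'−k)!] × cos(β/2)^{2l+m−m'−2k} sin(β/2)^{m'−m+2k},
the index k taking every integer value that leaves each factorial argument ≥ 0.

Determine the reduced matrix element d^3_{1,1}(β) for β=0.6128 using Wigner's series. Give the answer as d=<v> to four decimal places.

d^3_{1,1}(β=0.6128) via Wigner's sum:
c=cos(0.6128/2)=0.953426, s=sin(0.6128/2)=0.301628; N=√[24·2·24·2]=48.000000
k∈{0,1,2} keeps every argument non-negative
  k=0: (−1)^0·48.0000/(48)·0.9534^6·0.3016^0 = +0.751140
  k=1: (−1)^1·48.0000/(6)·0.9534^4·0.3016^2 = -0.601425
  k=2: (−1)^2·48.0000/(8)·0.9534^2·0.3016^4 = +0.045145
d^3_{1,1}(0.6128) = +0.751140 -0.601425 +0.045145 = +0.194861

d=0.1949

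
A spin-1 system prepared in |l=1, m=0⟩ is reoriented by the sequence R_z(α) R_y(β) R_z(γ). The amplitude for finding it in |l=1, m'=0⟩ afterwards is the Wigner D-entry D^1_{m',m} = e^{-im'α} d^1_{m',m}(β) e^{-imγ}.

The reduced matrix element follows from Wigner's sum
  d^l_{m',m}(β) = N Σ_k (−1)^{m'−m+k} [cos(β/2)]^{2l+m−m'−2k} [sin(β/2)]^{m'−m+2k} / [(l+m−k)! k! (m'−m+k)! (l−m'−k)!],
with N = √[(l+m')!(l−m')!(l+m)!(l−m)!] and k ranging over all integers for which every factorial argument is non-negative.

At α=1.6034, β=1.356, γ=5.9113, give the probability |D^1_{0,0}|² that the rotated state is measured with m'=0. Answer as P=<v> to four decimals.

Split into d^1_{0,0}(β=1.356) × two z-phases.
c=cos(1.356/2)=0.778829, s=sin(1.356/2)=0.627237; N=√[1·1·1·1]=1.000000
Admissible k: 0..1 (factorial args all ≥0)
  k=0: (−1)^0·1.0000/(1)·0.7788^2·0.6272^0 = +0.606574
  k=1: (−1)^1·1.0000/(1)·0.7788^0·0.6272^2 = -0.393426
d^1_{0,0}(1.356) = +0.606574 -0.393426 = +0.213148
|D^1_{0,0}|² = |d^1_{0,0}(β)|² = (+0.213148)² = 0.045432 (the z-rotation phases have unit modulus)

P=0.0454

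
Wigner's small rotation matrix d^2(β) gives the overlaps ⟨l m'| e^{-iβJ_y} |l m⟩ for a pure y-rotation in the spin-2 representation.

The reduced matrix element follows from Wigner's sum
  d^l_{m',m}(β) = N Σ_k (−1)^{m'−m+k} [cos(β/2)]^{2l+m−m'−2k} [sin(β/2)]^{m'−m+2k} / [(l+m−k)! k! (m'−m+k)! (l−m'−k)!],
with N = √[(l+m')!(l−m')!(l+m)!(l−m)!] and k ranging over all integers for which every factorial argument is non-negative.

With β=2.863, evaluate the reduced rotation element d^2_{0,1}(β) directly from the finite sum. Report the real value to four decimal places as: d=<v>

d^2_{0,1}(β=2.863) via Wigner's sum:
With c≡cos(β/2)=0.138846 and s≡sin(β/2)=0.990314, N=[2·2·6·1]^{1/2}=4.898979
k: max(0,(1)−(0))=1 … min(2+(1),2−(0))=2
  k=1: (−1)^0·4.8990/(2)·0.1388^3·0.9903^1 = +0.006493
  k=2: (−1)^1·4.8990/(2)·0.1388^1·0.9903^3 = -0.330315
d^2_{0,1}(2.863) = +0.006493 -0.330315 = -0.323822

d=-0.3238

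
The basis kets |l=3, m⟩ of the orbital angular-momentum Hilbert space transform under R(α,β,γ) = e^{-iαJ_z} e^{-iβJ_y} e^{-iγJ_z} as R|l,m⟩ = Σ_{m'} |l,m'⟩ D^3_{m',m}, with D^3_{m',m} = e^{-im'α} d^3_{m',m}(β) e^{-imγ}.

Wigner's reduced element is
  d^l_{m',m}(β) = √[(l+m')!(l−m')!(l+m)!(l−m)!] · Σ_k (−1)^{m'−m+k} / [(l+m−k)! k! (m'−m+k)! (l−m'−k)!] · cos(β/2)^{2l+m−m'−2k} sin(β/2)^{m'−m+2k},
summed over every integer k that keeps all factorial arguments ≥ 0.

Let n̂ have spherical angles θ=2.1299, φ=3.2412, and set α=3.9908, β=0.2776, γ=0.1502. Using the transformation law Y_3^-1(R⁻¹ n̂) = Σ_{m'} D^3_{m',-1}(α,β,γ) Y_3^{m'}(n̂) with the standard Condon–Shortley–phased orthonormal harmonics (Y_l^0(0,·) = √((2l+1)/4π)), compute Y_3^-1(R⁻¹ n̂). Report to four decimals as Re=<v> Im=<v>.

Re=-0.0882 Im=-0.0930

Need the full column D^3_{m',-1} for m'=−3..3 at α=3.9908, β=0.2776, γ=0.1502.
cos(β/2)=0.990383, sin(β/2)=0.138355
d^3_{-3,-1}: single k=2 term ⇒ +0.071326;  D = +0.064417-0.030624i
d^3_{-2,-1}: k∈[1..2] ⇒ +0.416878 -0.016271 = +0.400607;  D = -0.109870+0.385246i
d^3_{-1,-1}: k∈[0..2] ⇒ +0.943666 -0.147330 +0.002156 = +0.798493;  D = -0.431826-0.671653i
d^3_{0,-1}: k∈[0..2] ⇒ -0.456667 +0.026736 -0.000174 = -0.430105;  D = -0.425262-0.064359i
d^3_{1,-1}: k∈[0..2] ⇒ +0.110497 -0.002875 +0.000007 = +0.107629;  D = -0.082388+0.069255i
d^3_{2,-1}: k∈[0..1] ⇒ -0.016271 +0.000159 = -0.016112;  D = -0.000364+0.016108i
d^3_{3,-1}: single k=0 term ⇒ +0.001392;  D = +0.001024+0.000943i
Y_3^{m'}(θ=2.1299,φ=3.2412) and Σ D·Y over m':
  (+0.0644-0.0306i)·(-0.2429+0.0748i)  (-0.1099+0.3852i)·(-0.3819+0.0771i)  (-0.4318-0.6717i)·(-0.1109+0.0111i)  (-0.4253-0.0644i)·(+0.3154+0.0000i)  (-0.0824+0.0693i)·(+0.1109+0.0111i)  (-0.0004+0.0161i)·(-0.3819-0.0771i)  (+0.0010+0.0009i)·(+0.2429+0.0748i)
Y_3^-1(R⁻¹ n̂) = -0.088234-0.092979i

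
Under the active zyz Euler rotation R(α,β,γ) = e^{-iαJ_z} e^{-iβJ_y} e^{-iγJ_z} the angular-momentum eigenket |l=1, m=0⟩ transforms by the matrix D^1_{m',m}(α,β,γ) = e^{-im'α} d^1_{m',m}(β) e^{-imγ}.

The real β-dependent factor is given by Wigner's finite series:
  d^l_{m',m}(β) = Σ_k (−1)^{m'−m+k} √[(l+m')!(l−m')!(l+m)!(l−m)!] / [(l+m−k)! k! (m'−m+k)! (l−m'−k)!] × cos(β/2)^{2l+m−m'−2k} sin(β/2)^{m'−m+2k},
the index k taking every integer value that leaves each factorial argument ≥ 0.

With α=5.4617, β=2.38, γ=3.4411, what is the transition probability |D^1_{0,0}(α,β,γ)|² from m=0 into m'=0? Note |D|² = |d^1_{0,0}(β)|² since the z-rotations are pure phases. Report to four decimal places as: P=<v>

P=0.5238

D^1_{0,0}(5.4617,2.38,3.4411) = e^{-i·0·5.4617}·d^1_{0,0}(2.38)·e^{-i·0·3.4411}. Compute d first:
Half-angle: c=0.371660, s=0.928369. N=√(1·1·1·1)=1.000000
k∈{0,1} keeps every argument non-negative
  k=0: (−1)^0·1.0000/(1)·0.3717^2·0.9284^0 = +0.138131
  k=1: (−1)^1·1.0000/(1)·0.3717^0·0.9284^2 = -0.861869
d^1_{0,0}(2.38) = +0.138131 -0.861869 = -0.723738
|D^1_{0,0}|² = |d^1_{0,0}(β)|² = (-0.723738)² = 0.523797 (the z-rotation phases have unit modulus)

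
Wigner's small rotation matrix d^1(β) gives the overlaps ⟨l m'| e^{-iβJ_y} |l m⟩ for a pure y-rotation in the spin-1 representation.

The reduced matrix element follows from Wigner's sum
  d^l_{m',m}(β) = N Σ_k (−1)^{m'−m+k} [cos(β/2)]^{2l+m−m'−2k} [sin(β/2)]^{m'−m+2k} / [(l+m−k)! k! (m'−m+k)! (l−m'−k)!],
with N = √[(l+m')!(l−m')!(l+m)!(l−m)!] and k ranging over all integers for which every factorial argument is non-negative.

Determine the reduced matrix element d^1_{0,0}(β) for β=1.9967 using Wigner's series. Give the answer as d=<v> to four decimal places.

d^1_{0,0}(β=1.9967) via Wigner's sum:
With c≡cos(β/2)=0.541690 and s≡sin(β/2)=0.840578, N=[1·1·1·1]^{1/2}=1.000000
The bounds max(0,m−m')=0 and min(l+m,l−m')=1 give 2 terms
  k=0: (−1)^0·1.0000/(1)·0.5417^2·0.8406^0 = +0.293428
  k=1: (−1)^1·1.0000/(1)·0.5417^0·0.8406^2 = -0.706572
d^1_{0,0}(1.9967) = +0.293428 -0.706572 = -0.413144

d=-0.4131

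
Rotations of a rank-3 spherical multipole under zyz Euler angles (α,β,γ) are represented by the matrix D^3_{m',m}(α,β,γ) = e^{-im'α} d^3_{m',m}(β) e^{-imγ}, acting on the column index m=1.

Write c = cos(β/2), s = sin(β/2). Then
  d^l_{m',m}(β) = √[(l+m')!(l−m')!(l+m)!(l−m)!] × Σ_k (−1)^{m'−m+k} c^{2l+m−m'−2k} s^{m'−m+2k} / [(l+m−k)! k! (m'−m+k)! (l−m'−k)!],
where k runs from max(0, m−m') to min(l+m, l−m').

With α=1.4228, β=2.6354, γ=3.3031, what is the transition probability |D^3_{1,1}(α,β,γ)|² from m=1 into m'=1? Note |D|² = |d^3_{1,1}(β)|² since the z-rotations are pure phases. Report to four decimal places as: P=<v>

P=0.0908

Split into d^3_{1,1}(β=2.6354) × two z-phases.
c=cos(2.6354/2)=0.250403, s=sin(2.6354/2)=0.968142; N=√[24·2·24·2]=48.000000
The bounds max(0,m−m')=0 and min(l+m,l−m')=2 give 3 terms
  k=0: (−1)^0·48.0000/(48)·0.2504^6·0.9681^0 = +0.000247
  k=1: (−1)^1·48.0000/(6)·0.2504^4·0.9681^2 = -0.029480
  k=2: (−1)^2·48.0000/(8)·0.2504^2·0.9681^4 = +0.330511
d^3_{1,1}(2.6354) = +0.000247 -0.029480 +0.330511 = +0.301277
|D^3_{1,1}|² = |d^3_{1,1}(β)|² = (+0.301277)² = 0.090768 (the z-rotation phases have unit modulus)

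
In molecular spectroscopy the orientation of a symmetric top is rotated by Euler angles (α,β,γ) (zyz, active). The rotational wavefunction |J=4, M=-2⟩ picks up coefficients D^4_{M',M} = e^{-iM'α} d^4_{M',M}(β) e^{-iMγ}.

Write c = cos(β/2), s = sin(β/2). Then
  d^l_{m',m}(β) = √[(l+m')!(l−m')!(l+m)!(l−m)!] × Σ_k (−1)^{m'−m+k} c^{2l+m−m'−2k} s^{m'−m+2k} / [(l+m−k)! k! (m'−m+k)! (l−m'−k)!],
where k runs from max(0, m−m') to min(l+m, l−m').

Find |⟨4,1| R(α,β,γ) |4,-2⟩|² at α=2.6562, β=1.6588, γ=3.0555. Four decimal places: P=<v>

P=0.0834

First d^4_{1,-2}(β=1.6588), then the phase factors e^{-i(1)α} and e^{-i(-2)γ}:
With c≡cos(β/2)=0.675318 and s≡sin(β/2)=0.737526, N=[120·6·2·720]^{1/2}=1018.233765
k∈{0,1,2} keeps every argument non-negative
  k=0: (−1)^3·1018.2338/(72)·0.6753^5·0.7375^3 = -0.796875
  k=1: (−1)^4·1018.2338/(48)·0.6753^3·0.7375^5 = +1.425672
  k=2: (−1)^5·1018.2338/(240)·0.6753^1·0.7375^7 = -0.340085
d^4_{1,-2}(1.6588) = -0.796875 +1.425672 -0.340085 = +0.288711
|D^4_{1,-2}|² = |d^4_{1,-2}(β)|² = (+0.288711)² = 0.083354 (the z-rotation phases have unit modulus)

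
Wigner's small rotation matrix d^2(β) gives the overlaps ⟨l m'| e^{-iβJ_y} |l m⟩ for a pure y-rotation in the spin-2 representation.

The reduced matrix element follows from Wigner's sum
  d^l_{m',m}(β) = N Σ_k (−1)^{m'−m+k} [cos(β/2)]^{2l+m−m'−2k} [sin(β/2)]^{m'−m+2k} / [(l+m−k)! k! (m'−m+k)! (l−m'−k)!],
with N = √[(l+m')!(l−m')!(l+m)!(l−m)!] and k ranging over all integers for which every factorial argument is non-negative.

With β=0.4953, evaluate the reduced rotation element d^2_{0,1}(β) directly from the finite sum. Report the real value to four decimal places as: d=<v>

d^2_{0,1}(β=0.4953) via Wigner's sum:
With c≡cos(β/2)=0.969491 and s≡sin(β/2)=0.245126, N=[2·2·6·1]^{1/2}=4.898979
k∈{1,2} keeps every argument non-negative
  k=1: (−1)^0·4.8990/(2)·0.9695^3·0.2451^1 = +0.547138
  k=2: (−1)^1·4.8990/(2)·0.9695^1·0.2451^3 = -0.034978
d^2_{0,1}(0.4953) = +0.547138 -0.034978 = +0.512161

d=0.5122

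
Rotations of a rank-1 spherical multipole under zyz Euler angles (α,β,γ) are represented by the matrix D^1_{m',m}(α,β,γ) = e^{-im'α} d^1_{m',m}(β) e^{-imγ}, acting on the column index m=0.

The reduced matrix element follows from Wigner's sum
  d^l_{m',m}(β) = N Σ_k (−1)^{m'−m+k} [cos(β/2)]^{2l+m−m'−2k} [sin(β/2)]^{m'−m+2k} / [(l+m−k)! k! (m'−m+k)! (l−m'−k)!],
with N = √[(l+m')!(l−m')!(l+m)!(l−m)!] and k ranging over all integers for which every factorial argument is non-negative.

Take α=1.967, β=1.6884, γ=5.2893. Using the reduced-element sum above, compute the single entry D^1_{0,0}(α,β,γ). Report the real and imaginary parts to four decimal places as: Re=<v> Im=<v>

Re=-0.1173 Im=0.0000

D^1_{0,0}(1.967,1.6884,5.2893) = e^{-i·0·1.967}·d^1_{0,0}(1.6884)·e^{-i·0·5.2893}. Compute d first:
c=cos(1.6884/2)=0.664329, s=sin(1.6884/2)=0.747440; N=√[1·1·1·1]=1.000000
Admissible k: 0..1 (factorial args all ≥0)
  k=0: (−1)^0·1.0000/(1)·0.6643^2·0.7474^0 = +0.441334
  k=1: (−1)^1·1.0000/(1)·0.6643^0·0.7474^2 = -0.558666
d^1_{0,0}(1.6884) = +0.441334 -0.558666 = -0.117333
Phases: e^{-i·(0)·1.967}=+1.000000+0.000000i, e^{-i·(0)·5.2893}=+1.000000+0.000000i ⇒ D=-0.117333+0.000000i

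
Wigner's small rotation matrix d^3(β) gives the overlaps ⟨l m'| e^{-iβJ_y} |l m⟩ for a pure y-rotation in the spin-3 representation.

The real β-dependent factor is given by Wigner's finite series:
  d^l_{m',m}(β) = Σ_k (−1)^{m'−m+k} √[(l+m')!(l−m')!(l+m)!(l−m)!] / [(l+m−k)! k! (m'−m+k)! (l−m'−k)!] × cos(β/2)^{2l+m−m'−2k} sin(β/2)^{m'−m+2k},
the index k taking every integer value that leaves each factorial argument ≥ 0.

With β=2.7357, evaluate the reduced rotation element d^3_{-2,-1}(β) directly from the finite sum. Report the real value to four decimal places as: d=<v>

d=-0.0476

d^3_{-2,-1}(β=2.7357) via Wigner's sum:
With c≡cos(β/2)=0.201556 and s≡sin(β/2)=0.979477, N=[1·120·2·24]^{1/2}=75.894664
The bounds max(0,m−m')=1 and min(l+m,l−m')=2 give 2 terms
  k=1: (−1)^0·75.8947/(24)·0.2016^5·0.9795^1 = +0.001030
  k=2: (−1)^1·75.8947/(12)·0.2016^3·0.9795^3 = -0.048663
d^3_{-2,-1}(2.7357) = +0.001030 -0.048663 = -0.047633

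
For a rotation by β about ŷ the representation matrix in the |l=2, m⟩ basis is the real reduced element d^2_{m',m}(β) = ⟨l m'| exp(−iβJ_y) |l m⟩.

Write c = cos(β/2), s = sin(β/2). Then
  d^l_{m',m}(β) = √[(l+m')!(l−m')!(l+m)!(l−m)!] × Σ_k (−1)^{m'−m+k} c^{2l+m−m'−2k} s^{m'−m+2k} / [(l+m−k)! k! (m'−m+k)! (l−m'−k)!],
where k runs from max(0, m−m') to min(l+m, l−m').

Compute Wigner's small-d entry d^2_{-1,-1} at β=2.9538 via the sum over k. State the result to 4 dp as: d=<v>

d^2_{-1,-1}(β=2.9538) via Wigner's sum:
With c≡cos(β/2)=0.093758 and s≡sin(β/2)=0.995595, N=[1·6·1·6]^{1/2}=6.000000
k: max(0,(-1)−(-1))=0 … min(2+(-1),2−(-1))=1
  k=0: (−1)^0·6.0000/(6)·0.0938^4·0.9956^0 = +0.000077
  k=1: (−1)^1·6.0000/(2)·0.0938^2·0.9956^2 = -0.026140
d^2_{-1,-1}(2.9538) = +0.000077 -0.026140 = -0.026063

d=-0.0261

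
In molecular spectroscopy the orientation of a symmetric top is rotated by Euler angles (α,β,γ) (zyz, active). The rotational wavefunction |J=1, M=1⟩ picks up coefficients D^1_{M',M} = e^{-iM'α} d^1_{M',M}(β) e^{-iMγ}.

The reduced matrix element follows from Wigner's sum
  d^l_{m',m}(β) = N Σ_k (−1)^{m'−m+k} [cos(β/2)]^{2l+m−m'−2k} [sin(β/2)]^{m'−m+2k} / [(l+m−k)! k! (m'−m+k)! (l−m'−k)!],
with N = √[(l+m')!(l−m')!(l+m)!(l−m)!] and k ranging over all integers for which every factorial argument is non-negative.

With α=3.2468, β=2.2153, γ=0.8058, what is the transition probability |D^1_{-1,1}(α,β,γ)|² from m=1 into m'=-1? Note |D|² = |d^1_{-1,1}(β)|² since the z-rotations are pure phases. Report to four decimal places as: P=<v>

Split into d^1_{-1,1}(β=2.2153) × two z-phases.
Half-angle: c=0.446765, s=0.894651. N=√(1·2·2·1)=2.000000
Admissible k: 2..2 (factorial args all ≥0)
  k=2: (−1)^0·2.0000/(2)·0.4468^0·0.8947^2 = +0.800401
d^1_{-1,1}(2.2153) = +0.800401
|D^1_{-1,1}|² = |d^1_{-1,1}(β)|² = (+0.800401)² = 0.640642 (the z-rotation phases have unit modulus)

P=0.6406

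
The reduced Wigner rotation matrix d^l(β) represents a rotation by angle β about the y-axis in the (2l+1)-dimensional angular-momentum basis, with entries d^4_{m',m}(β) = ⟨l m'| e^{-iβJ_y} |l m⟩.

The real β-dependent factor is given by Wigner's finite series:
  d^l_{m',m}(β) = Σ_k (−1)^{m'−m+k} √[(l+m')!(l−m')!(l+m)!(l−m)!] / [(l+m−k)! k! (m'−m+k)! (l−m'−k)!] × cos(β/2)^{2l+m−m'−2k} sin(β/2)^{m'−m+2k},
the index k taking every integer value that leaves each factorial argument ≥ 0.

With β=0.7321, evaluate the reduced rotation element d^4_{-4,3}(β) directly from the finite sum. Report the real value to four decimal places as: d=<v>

d=0.0020

d^4_{-4,3}(β=0.7321) via Wigner's sum:
With c≡cos(β/2)=0.933748 and s≡sin(β/2)=0.357930, N=[1·40320·5040·1]^{1/2}=14255.272709
Admissible k: 7..7 (factorial args all ≥0)
  k=7: (−1)^0·14255.2727/(5040)·0.9337^1·0.3579^7 = +0.001988
d^4_{-4,3}(0.7321) = +0.001988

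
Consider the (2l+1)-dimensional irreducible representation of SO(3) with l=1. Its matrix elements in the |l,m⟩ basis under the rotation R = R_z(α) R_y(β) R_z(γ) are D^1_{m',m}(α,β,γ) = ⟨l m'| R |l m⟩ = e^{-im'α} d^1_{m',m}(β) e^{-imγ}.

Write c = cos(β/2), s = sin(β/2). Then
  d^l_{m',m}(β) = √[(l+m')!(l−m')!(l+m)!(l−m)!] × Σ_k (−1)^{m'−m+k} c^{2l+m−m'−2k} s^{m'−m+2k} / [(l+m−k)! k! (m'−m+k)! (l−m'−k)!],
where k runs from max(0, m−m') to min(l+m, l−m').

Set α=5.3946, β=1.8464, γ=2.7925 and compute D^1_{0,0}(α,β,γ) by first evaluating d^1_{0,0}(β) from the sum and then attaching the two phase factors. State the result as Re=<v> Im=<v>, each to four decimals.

D^1_{0,0}(5.3946,1.8464,2.7925) = e^{-i·0·5.3946}·d^1_{0,0}(1.8464)·e^{-i·0·2.7925}. Compute d first:
Half-angle: c=0.603271, s=0.797536. N=√(1·1·1·1)=1.000000
k∈{0,1} keeps every argument non-negative
  k=0: (−1)^0·1.0000/(1)·0.6033^2·0.7975^0 = +0.363936
  k=1: (−1)^1·1.0000/(1)·0.6033^0·0.7975^2 = -0.636064
d^1_{0,0}(1.8464) = +0.363936 -0.636064 = -0.272128
Attach z-rotation phases: D = e^{-i(0)(5.3946)}·(-0.272128)·e^{-i(0)(2.7925)} = -0.272128+0.000000i

Re=-0.2721 Im=0.0000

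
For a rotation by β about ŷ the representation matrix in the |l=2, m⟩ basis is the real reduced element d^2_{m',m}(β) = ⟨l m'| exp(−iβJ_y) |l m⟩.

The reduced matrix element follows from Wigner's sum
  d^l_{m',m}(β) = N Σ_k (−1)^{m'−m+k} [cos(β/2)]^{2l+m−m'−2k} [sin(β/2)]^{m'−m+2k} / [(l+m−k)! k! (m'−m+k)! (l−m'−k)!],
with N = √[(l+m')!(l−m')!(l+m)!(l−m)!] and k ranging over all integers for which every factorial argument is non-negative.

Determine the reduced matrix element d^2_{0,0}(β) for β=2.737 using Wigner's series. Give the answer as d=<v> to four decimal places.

d=0.7676

d^2_{0,0}(β=2.737) via Wigner's sum:
Half-angle: c=0.200919, s=0.979608. N=√(2·2·2·2)=4.000000
k∈{0,1,2} keeps every argument non-negative
  k=0: (−1)^0·4.0000/(4)·0.2009^4·0.9796^0 = +0.001630
  k=1: (−1)^1·4.0000/(1)·0.2009^2·0.9796^2 = -0.154956
  k=2: (−1)^2·4.0000/(4)·0.2009^0·0.9796^4 = +0.920892
d^2_{0,0}(2.737) = +0.001630 -0.154956 +0.920892 = +0.767566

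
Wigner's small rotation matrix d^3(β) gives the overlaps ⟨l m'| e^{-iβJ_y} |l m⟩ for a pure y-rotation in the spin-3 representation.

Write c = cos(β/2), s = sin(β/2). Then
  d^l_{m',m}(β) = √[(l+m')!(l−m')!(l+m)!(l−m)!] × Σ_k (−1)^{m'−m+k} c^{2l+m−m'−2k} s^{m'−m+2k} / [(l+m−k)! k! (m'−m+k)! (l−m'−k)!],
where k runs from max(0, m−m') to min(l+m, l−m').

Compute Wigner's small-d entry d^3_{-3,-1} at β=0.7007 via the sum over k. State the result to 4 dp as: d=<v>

d=0.3551

d^3_{-3,-1}(β=0.7007) via Wigner's sum:
With c≡cos(β/2)=0.939253 and s≡sin(β/2)=0.343227, N=[1·720·2·24]^{1/2}=185.903201
Admissible k: 2..2 (factorial args all ≥0)
  k=2: (−1)^0·185.9032/(48)·0.9393^4·0.3432^2 = +0.355089
d^3_{-3,-1}(0.7007) = +0.355089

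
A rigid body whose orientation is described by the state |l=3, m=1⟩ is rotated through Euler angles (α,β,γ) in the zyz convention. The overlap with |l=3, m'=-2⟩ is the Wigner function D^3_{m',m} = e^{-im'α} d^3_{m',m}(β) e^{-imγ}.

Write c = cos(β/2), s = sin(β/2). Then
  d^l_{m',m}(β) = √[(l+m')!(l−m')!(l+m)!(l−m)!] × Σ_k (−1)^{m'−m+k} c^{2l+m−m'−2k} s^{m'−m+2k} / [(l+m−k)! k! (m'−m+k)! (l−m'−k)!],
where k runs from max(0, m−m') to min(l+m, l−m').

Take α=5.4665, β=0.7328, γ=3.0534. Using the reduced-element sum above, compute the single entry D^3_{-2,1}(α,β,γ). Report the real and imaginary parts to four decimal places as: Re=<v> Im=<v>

Re=-0.0056 Im=0.2192

Split into d^3_{-2,1}(β=0.7328) × two z-phases.
Half-angle: c=0.933623, s=0.358257. N=√(1·120·24·2)=75.894664
k: max(0,(1)−(-2))=3 … min(3+(1),3−(-2))=4
  k=3: (−1)^0·75.8947/(12)·0.9336^3·0.3583^3 = +0.236662
  k=4: (−1)^1·75.8947/(24)·0.9336^1·0.3583^5 = -0.017424
d^3_{-2,1}(0.7328) = +0.236662 -0.017424 = +0.219238
Attach z-rotation phases: D = e^{-i(-2)(5.4665)}·(+0.219238)·e^{-i(1)(3.0534)} = -0.005616+0.219166i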